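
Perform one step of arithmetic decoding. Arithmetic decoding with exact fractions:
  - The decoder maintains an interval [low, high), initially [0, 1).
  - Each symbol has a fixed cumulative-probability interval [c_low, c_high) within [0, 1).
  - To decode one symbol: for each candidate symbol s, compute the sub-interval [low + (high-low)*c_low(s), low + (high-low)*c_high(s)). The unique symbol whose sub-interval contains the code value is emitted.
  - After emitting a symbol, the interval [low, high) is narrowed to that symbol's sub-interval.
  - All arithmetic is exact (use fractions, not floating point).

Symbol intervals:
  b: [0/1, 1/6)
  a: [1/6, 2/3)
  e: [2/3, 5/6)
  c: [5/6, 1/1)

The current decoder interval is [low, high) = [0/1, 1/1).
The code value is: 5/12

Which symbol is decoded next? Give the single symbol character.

Interval width = high − low = 1/1 − 0/1 = 1/1
Scaled code = (code − low) / width = (5/12 − 0/1) / 1/1 = 5/12
  b: [0/1, 1/6) 
  a: [1/6, 2/3) ← scaled code falls here ✓
  e: [2/3, 5/6) 
  c: [5/6, 1/1) 

Answer: a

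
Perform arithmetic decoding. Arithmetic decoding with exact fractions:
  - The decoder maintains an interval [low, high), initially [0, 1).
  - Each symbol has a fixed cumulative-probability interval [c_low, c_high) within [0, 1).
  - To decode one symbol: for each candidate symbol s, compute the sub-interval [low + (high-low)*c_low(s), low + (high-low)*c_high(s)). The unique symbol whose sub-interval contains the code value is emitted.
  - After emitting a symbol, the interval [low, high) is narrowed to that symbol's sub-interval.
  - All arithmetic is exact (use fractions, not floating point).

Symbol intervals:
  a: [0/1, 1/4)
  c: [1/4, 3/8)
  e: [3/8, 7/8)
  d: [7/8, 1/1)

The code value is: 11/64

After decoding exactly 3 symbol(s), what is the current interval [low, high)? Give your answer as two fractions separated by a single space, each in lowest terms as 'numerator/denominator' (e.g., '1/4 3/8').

Answer: 9/64 13/64

Derivation:
Step 1: interval [0/1, 1/1), width = 1/1 - 0/1 = 1/1
  'a': [0/1 + 1/1*0/1, 0/1 + 1/1*1/4) = [0/1, 1/4) <- contains code 11/64
  'c': [0/1 + 1/1*1/4, 0/1 + 1/1*3/8) = [1/4, 3/8)
  'e': [0/1 + 1/1*3/8, 0/1 + 1/1*7/8) = [3/8, 7/8)
  'd': [0/1 + 1/1*7/8, 0/1 + 1/1*1/1) = [7/8, 1/1)
  emit 'a', narrow to [0/1, 1/4)
Step 2: interval [0/1, 1/4), width = 1/4 - 0/1 = 1/4
  'a': [0/1 + 1/4*0/1, 0/1 + 1/4*1/4) = [0/1, 1/16)
  'c': [0/1 + 1/4*1/4, 0/1 + 1/4*3/8) = [1/16, 3/32)
  'e': [0/1 + 1/4*3/8, 0/1 + 1/4*7/8) = [3/32, 7/32) <- contains code 11/64
  'd': [0/1 + 1/4*7/8, 0/1 + 1/4*1/1) = [7/32, 1/4)
  emit 'e', narrow to [3/32, 7/32)
Step 3: interval [3/32, 7/32), width = 7/32 - 3/32 = 1/8
  'a': [3/32 + 1/8*0/1, 3/32 + 1/8*1/4) = [3/32, 1/8)
  'c': [3/32 + 1/8*1/4, 3/32 + 1/8*3/8) = [1/8, 9/64)
  'e': [3/32 + 1/8*3/8, 3/32 + 1/8*7/8) = [9/64, 13/64) <- contains code 11/64
  'd': [3/32 + 1/8*7/8, 3/32 + 1/8*1/1) = [13/64, 7/32)
  emit 'e', narrow to [9/64, 13/64)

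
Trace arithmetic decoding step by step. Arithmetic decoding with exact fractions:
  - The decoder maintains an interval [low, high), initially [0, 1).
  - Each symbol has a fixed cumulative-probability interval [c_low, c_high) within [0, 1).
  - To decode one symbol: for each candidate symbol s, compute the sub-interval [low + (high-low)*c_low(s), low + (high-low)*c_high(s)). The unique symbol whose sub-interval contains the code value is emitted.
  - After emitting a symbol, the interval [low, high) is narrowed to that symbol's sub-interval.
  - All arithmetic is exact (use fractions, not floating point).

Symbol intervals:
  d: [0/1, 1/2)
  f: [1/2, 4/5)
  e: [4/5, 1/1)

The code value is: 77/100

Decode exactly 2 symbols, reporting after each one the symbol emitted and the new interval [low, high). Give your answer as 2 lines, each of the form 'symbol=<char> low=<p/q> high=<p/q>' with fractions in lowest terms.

Answer: symbol=f low=1/2 high=4/5
symbol=e low=37/50 high=4/5

Derivation:
Step 1: interval [0/1, 1/1), width = 1/1 - 0/1 = 1/1
  'd': [0/1 + 1/1*0/1, 0/1 + 1/1*1/2) = [0/1, 1/2)
  'f': [0/1 + 1/1*1/2, 0/1 + 1/1*4/5) = [1/2, 4/5) <- contains code 77/100
  'e': [0/1 + 1/1*4/5, 0/1 + 1/1*1/1) = [4/5, 1/1)
  emit 'f', narrow to [1/2, 4/5)
Step 2: interval [1/2, 4/5), width = 4/5 - 1/2 = 3/10
  'd': [1/2 + 3/10*0/1, 1/2 + 3/10*1/2) = [1/2, 13/20)
  'f': [1/2 + 3/10*1/2, 1/2 + 3/10*4/5) = [13/20, 37/50)
  'e': [1/2 + 3/10*4/5, 1/2 + 3/10*1/1) = [37/50, 4/5) <- contains code 77/100
  emit 'e', narrow to [37/50, 4/5)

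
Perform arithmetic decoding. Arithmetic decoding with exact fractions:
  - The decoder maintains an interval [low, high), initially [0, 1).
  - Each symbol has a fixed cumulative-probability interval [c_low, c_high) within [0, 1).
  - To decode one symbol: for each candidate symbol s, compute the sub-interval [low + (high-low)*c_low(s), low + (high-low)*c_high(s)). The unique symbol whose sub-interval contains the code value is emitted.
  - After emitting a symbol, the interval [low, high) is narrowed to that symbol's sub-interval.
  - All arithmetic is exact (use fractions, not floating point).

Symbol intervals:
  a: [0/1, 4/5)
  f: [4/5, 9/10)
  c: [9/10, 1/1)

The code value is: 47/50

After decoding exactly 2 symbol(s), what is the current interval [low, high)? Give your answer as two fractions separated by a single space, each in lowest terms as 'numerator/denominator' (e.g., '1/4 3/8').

Step 1: interval [0/1, 1/1), width = 1/1 - 0/1 = 1/1
  'a': [0/1 + 1/1*0/1, 0/1 + 1/1*4/5) = [0/1, 4/5)
  'f': [0/1 + 1/1*4/5, 0/1 + 1/1*9/10) = [4/5, 9/10)
  'c': [0/1 + 1/1*9/10, 0/1 + 1/1*1/1) = [9/10, 1/1) <- contains code 47/50
  emit 'c', narrow to [9/10, 1/1)
Step 2: interval [9/10, 1/1), width = 1/1 - 9/10 = 1/10
  'a': [9/10 + 1/10*0/1, 9/10 + 1/10*4/5) = [9/10, 49/50) <- contains code 47/50
  'f': [9/10 + 1/10*4/5, 9/10 + 1/10*9/10) = [49/50, 99/100)
  'c': [9/10 + 1/10*9/10, 9/10 + 1/10*1/1) = [99/100, 1/1)
  emit 'a', narrow to [9/10, 49/50)

Answer: 9/10 49/50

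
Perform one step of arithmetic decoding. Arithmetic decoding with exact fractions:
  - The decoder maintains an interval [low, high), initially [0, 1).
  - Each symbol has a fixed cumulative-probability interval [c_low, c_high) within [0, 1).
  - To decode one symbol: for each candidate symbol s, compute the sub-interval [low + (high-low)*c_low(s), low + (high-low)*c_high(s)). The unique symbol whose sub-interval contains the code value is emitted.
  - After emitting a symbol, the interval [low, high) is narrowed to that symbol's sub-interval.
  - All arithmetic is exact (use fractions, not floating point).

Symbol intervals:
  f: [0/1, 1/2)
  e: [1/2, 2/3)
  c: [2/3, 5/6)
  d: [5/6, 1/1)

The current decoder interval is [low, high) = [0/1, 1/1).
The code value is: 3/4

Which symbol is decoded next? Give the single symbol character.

Answer: c

Derivation:
Interval width = high − low = 1/1 − 0/1 = 1/1
Scaled code = (code − low) / width = (3/4 − 0/1) / 1/1 = 3/4
  f: [0/1, 1/2) 
  e: [1/2, 2/3) 
  c: [2/3, 5/6) ← scaled code falls here ✓
  d: [5/6, 1/1) 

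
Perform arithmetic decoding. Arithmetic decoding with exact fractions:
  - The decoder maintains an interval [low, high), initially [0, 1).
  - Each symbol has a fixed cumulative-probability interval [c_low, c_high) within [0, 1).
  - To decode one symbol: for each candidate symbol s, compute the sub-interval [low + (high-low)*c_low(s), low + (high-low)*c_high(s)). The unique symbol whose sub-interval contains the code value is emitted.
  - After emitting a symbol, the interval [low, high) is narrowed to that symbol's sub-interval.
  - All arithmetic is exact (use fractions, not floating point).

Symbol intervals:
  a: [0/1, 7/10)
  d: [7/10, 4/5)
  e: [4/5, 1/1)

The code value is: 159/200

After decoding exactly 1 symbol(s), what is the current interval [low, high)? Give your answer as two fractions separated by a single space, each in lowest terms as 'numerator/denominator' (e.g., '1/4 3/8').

Step 1: interval [0/1, 1/1), width = 1/1 - 0/1 = 1/1
  'a': [0/1 + 1/1*0/1, 0/1 + 1/1*7/10) = [0/1, 7/10)
  'd': [0/1 + 1/1*7/10, 0/1 + 1/1*4/5) = [7/10, 4/5) <- contains code 159/200
  'e': [0/1 + 1/1*4/5, 0/1 + 1/1*1/1) = [4/5, 1/1)
  emit 'd', narrow to [7/10, 4/5)

Answer: 7/10 4/5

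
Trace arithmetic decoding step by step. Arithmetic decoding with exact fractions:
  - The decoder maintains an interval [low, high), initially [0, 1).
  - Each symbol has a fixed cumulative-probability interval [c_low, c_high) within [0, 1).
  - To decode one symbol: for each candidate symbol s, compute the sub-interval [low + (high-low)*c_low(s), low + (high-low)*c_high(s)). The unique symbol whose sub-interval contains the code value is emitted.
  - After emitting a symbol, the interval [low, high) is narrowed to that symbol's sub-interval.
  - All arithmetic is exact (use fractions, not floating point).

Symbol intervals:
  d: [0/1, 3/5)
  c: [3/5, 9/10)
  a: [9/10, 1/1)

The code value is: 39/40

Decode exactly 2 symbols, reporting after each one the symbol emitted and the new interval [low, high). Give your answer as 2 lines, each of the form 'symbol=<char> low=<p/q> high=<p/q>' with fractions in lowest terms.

Step 1: interval [0/1, 1/1), width = 1/1 - 0/1 = 1/1
  'd': [0/1 + 1/1*0/1, 0/1 + 1/1*3/5) = [0/1, 3/5)
  'c': [0/1 + 1/1*3/5, 0/1 + 1/1*9/10) = [3/5, 9/10)
  'a': [0/1 + 1/1*9/10, 0/1 + 1/1*1/1) = [9/10, 1/1) <- contains code 39/40
  emit 'a', narrow to [9/10, 1/1)
Step 2: interval [9/10, 1/1), width = 1/1 - 9/10 = 1/10
  'd': [9/10 + 1/10*0/1, 9/10 + 1/10*3/5) = [9/10, 24/25)
  'c': [9/10 + 1/10*3/5, 9/10 + 1/10*9/10) = [24/25, 99/100) <- contains code 39/40
  'a': [9/10 + 1/10*9/10, 9/10 + 1/10*1/1) = [99/100, 1/1)
  emit 'c', narrow to [24/25, 99/100)

Answer: symbol=a low=9/10 high=1/1
symbol=c low=24/25 high=99/100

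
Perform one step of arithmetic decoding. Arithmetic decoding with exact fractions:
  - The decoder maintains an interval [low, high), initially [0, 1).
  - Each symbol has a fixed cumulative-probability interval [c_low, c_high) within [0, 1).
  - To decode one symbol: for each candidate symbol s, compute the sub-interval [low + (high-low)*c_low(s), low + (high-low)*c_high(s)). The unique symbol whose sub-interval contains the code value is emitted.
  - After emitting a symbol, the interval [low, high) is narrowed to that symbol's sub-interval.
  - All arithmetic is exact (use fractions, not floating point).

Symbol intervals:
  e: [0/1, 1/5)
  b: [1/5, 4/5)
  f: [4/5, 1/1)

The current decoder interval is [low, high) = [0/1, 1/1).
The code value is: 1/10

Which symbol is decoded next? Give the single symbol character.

Answer: e

Derivation:
Interval width = high − low = 1/1 − 0/1 = 1/1
Scaled code = (code − low) / width = (1/10 − 0/1) / 1/1 = 1/10
  e: [0/1, 1/5) ← scaled code falls here ✓
  b: [1/5, 4/5) 
  f: [4/5, 1/1) 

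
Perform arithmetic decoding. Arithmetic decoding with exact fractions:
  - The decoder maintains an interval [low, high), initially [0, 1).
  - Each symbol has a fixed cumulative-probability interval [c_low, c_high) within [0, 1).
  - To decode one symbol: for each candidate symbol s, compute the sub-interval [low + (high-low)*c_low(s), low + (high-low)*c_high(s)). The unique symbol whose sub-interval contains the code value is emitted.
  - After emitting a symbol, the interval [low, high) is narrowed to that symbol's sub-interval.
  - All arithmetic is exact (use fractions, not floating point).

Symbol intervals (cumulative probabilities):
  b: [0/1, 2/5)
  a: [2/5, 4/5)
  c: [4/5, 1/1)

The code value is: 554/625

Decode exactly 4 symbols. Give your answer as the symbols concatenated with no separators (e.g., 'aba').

Step 1: interval [0/1, 1/1), width = 1/1 - 0/1 = 1/1
  'b': [0/1 + 1/1*0/1, 0/1 + 1/1*2/5) = [0/1, 2/5)
  'a': [0/1 + 1/1*2/5, 0/1 + 1/1*4/5) = [2/5, 4/5)
  'c': [0/1 + 1/1*4/5, 0/1 + 1/1*1/1) = [4/5, 1/1) <- contains code 554/625
  emit 'c', narrow to [4/5, 1/1)
Step 2: interval [4/5, 1/1), width = 1/1 - 4/5 = 1/5
  'b': [4/5 + 1/5*0/1, 4/5 + 1/5*2/5) = [4/5, 22/25)
  'a': [4/5 + 1/5*2/5, 4/5 + 1/5*4/5) = [22/25, 24/25) <- contains code 554/625
  'c': [4/5 + 1/5*4/5, 4/5 + 1/5*1/1) = [24/25, 1/1)
  emit 'a', narrow to [22/25, 24/25)
Step 3: interval [22/25, 24/25), width = 24/25 - 22/25 = 2/25
  'b': [22/25 + 2/25*0/1, 22/25 + 2/25*2/5) = [22/25, 114/125) <- contains code 554/625
  'a': [22/25 + 2/25*2/5, 22/25 + 2/25*4/5) = [114/125, 118/125)
  'c': [22/25 + 2/25*4/5, 22/25 + 2/25*1/1) = [118/125, 24/25)
  emit 'b', narrow to [22/25, 114/125)
Step 4: interval [22/25, 114/125), width = 114/125 - 22/25 = 4/125
  'b': [22/25 + 4/125*0/1, 22/25 + 4/125*2/5) = [22/25, 558/625) <- contains code 554/625
  'a': [22/25 + 4/125*2/5, 22/25 + 4/125*4/5) = [558/625, 566/625)
  'c': [22/25 + 4/125*4/5, 22/25 + 4/125*1/1) = [566/625, 114/125)
  emit 'b', narrow to [22/25, 558/625)

Answer: cabb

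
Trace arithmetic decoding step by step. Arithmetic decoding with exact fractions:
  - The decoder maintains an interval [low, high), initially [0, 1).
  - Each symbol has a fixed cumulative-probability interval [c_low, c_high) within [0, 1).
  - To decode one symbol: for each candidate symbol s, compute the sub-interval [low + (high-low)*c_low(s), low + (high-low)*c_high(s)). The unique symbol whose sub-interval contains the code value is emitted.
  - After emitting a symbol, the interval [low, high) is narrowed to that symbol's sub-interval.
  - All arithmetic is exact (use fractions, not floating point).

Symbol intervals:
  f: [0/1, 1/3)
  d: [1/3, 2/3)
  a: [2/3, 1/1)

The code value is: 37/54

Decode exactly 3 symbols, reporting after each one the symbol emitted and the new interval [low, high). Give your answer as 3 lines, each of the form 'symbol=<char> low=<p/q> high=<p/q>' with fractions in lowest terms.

Step 1: interval [0/1, 1/1), width = 1/1 - 0/1 = 1/1
  'f': [0/1 + 1/1*0/1, 0/1 + 1/1*1/3) = [0/1, 1/3)
  'd': [0/1 + 1/1*1/3, 0/1 + 1/1*2/3) = [1/3, 2/3)
  'a': [0/1 + 1/1*2/3, 0/1 + 1/1*1/1) = [2/3, 1/1) <- contains code 37/54
  emit 'a', narrow to [2/3, 1/1)
Step 2: interval [2/3, 1/1), width = 1/1 - 2/3 = 1/3
  'f': [2/3 + 1/3*0/1, 2/3 + 1/3*1/3) = [2/3, 7/9) <- contains code 37/54
  'd': [2/3 + 1/3*1/3, 2/3 + 1/3*2/3) = [7/9, 8/9)
  'a': [2/3 + 1/3*2/3, 2/3 + 1/3*1/1) = [8/9, 1/1)
  emit 'f', narrow to [2/3, 7/9)
Step 3: interval [2/3, 7/9), width = 7/9 - 2/3 = 1/9
  'f': [2/3 + 1/9*0/1, 2/3 + 1/9*1/3) = [2/3, 19/27) <- contains code 37/54
  'd': [2/3 + 1/9*1/3, 2/3 + 1/9*2/3) = [19/27, 20/27)
  'a': [2/3 + 1/9*2/3, 2/3 + 1/9*1/1) = [20/27, 7/9)
  emit 'f', narrow to [2/3, 19/27)

Answer: symbol=a low=2/3 high=1/1
symbol=f low=2/3 high=7/9
symbol=f low=2/3 high=19/27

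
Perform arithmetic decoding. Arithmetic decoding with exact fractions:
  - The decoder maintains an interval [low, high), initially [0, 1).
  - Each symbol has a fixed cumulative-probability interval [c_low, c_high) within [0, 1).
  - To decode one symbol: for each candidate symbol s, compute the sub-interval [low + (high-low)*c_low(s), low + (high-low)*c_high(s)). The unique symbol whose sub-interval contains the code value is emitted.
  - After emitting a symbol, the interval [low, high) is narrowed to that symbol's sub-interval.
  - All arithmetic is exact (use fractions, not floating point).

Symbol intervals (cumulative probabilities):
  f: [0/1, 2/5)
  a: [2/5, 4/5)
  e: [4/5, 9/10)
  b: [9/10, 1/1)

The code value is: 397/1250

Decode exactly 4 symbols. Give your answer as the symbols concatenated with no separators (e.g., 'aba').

Answer: fabe

Derivation:
Step 1: interval [0/1, 1/1), width = 1/1 - 0/1 = 1/1
  'f': [0/1 + 1/1*0/1, 0/1 + 1/1*2/5) = [0/1, 2/5) <- contains code 397/1250
  'a': [0/1 + 1/1*2/5, 0/1 + 1/1*4/5) = [2/5, 4/5)
  'e': [0/1 + 1/1*4/5, 0/1 + 1/1*9/10) = [4/5, 9/10)
  'b': [0/1 + 1/1*9/10, 0/1 + 1/1*1/1) = [9/10, 1/1)
  emit 'f', narrow to [0/1, 2/5)
Step 2: interval [0/1, 2/5), width = 2/5 - 0/1 = 2/5
  'f': [0/1 + 2/5*0/1, 0/1 + 2/5*2/5) = [0/1, 4/25)
  'a': [0/1 + 2/5*2/5, 0/1 + 2/5*4/5) = [4/25, 8/25) <- contains code 397/1250
  'e': [0/1 + 2/5*4/5, 0/1 + 2/5*9/10) = [8/25, 9/25)
  'b': [0/1 + 2/5*9/10, 0/1 + 2/5*1/1) = [9/25, 2/5)
  emit 'a', narrow to [4/25, 8/25)
Step 3: interval [4/25, 8/25), width = 8/25 - 4/25 = 4/25
  'f': [4/25 + 4/25*0/1, 4/25 + 4/25*2/5) = [4/25, 28/125)
  'a': [4/25 + 4/25*2/5, 4/25 + 4/25*4/5) = [28/125, 36/125)
  'e': [4/25 + 4/25*4/5, 4/25 + 4/25*9/10) = [36/125, 38/125)
  'b': [4/25 + 4/25*9/10, 4/25 + 4/25*1/1) = [38/125, 8/25) <- contains code 397/1250
  emit 'b', narrow to [38/125, 8/25)
Step 4: interval [38/125, 8/25), width = 8/25 - 38/125 = 2/125
  'f': [38/125 + 2/125*0/1, 38/125 + 2/125*2/5) = [38/125, 194/625)
  'a': [38/125 + 2/125*2/5, 38/125 + 2/125*4/5) = [194/625, 198/625)
  'e': [38/125 + 2/125*4/5, 38/125 + 2/125*9/10) = [198/625, 199/625) <- contains code 397/1250
  'b': [38/125 + 2/125*9/10, 38/125 + 2/125*1/1) = [199/625, 8/25)
  emit 'e', narrow to [198/625, 199/625)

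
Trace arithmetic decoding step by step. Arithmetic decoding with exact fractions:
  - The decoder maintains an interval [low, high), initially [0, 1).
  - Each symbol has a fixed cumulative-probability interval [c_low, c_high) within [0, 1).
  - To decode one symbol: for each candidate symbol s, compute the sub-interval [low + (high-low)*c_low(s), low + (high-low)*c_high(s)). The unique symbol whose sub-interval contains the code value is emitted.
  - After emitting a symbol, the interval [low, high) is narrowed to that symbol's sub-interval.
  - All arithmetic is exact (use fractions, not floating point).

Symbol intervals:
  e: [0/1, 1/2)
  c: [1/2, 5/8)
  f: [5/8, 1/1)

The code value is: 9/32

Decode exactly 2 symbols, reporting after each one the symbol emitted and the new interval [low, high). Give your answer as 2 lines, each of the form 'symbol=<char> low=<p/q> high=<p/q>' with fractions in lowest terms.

Step 1: interval [0/1, 1/1), width = 1/1 - 0/1 = 1/1
  'e': [0/1 + 1/1*0/1, 0/1 + 1/1*1/2) = [0/1, 1/2) <- contains code 9/32
  'c': [0/1 + 1/1*1/2, 0/1 + 1/1*5/8) = [1/2, 5/8)
  'f': [0/1 + 1/1*5/8, 0/1 + 1/1*1/1) = [5/8, 1/1)
  emit 'e', narrow to [0/1, 1/2)
Step 2: interval [0/1, 1/2), width = 1/2 - 0/1 = 1/2
  'e': [0/1 + 1/2*0/1, 0/1 + 1/2*1/2) = [0/1, 1/4)
  'c': [0/1 + 1/2*1/2, 0/1 + 1/2*5/8) = [1/4, 5/16) <- contains code 9/32
  'f': [0/1 + 1/2*5/8, 0/1 + 1/2*1/1) = [5/16, 1/2)
  emit 'c', narrow to [1/4, 5/16)

Answer: symbol=e low=0/1 high=1/2
symbol=c low=1/4 high=5/16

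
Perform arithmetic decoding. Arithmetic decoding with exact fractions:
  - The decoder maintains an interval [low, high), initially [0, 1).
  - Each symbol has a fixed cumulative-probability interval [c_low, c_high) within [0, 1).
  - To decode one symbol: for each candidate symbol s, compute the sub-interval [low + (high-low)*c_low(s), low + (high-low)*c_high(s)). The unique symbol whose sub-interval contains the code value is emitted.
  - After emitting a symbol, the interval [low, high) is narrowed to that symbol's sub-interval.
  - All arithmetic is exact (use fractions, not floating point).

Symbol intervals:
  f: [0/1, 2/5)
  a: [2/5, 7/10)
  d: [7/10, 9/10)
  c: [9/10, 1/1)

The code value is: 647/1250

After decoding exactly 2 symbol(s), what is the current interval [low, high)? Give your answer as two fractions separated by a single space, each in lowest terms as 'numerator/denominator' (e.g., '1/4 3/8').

Step 1: interval [0/1, 1/1), width = 1/1 - 0/1 = 1/1
  'f': [0/1 + 1/1*0/1, 0/1 + 1/1*2/5) = [0/1, 2/5)
  'a': [0/1 + 1/1*2/5, 0/1 + 1/1*7/10) = [2/5, 7/10) <- contains code 647/1250
  'd': [0/1 + 1/1*7/10, 0/1 + 1/1*9/10) = [7/10, 9/10)
  'c': [0/1 + 1/1*9/10, 0/1 + 1/1*1/1) = [9/10, 1/1)
  emit 'a', narrow to [2/5, 7/10)
Step 2: interval [2/5, 7/10), width = 7/10 - 2/5 = 3/10
  'f': [2/5 + 3/10*0/1, 2/5 + 3/10*2/5) = [2/5, 13/25) <- contains code 647/1250
  'a': [2/5 + 3/10*2/5, 2/5 + 3/10*7/10) = [13/25, 61/100)
  'd': [2/5 + 3/10*7/10, 2/5 + 3/10*9/10) = [61/100, 67/100)
  'c': [2/5 + 3/10*9/10, 2/5 + 3/10*1/1) = [67/100, 7/10)
  emit 'f', narrow to [2/5, 13/25)

Answer: 2/5 13/25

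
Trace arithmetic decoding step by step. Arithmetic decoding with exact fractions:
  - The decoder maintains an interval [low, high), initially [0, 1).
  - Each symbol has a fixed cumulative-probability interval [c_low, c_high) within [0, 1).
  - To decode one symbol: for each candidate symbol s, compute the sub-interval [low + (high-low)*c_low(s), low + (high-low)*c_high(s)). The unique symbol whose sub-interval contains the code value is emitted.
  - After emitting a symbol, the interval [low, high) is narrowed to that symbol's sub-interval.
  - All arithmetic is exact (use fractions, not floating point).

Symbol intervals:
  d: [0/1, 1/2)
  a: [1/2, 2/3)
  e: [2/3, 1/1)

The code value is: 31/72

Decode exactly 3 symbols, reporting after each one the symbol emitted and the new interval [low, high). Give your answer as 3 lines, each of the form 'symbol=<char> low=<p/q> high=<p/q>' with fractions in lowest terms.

Step 1: interval [0/1, 1/1), width = 1/1 - 0/1 = 1/1
  'd': [0/1 + 1/1*0/1, 0/1 + 1/1*1/2) = [0/1, 1/2) <- contains code 31/72
  'a': [0/1 + 1/1*1/2, 0/1 + 1/1*2/3) = [1/2, 2/3)
  'e': [0/1 + 1/1*2/3, 0/1 + 1/1*1/1) = [2/3, 1/1)
  emit 'd', narrow to [0/1, 1/2)
Step 2: interval [0/1, 1/2), width = 1/2 - 0/1 = 1/2
  'd': [0/1 + 1/2*0/1, 0/1 + 1/2*1/2) = [0/1, 1/4)
  'a': [0/1 + 1/2*1/2, 0/1 + 1/2*2/3) = [1/4, 1/3)
  'e': [0/1 + 1/2*2/3, 0/1 + 1/2*1/1) = [1/3, 1/2) <- contains code 31/72
  emit 'e', narrow to [1/3, 1/2)
Step 3: interval [1/3, 1/2), width = 1/2 - 1/3 = 1/6
  'd': [1/3 + 1/6*0/1, 1/3 + 1/6*1/2) = [1/3, 5/12)
  'a': [1/3 + 1/6*1/2, 1/3 + 1/6*2/3) = [5/12, 4/9) <- contains code 31/72
  'e': [1/3 + 1/6*2/3, 1/3 + 1/6*1/1) = [4/9, 1/2)
  emit 'a', narrow to [5/12, 4/9)

Answer: symbol=d low=0/1 high=1/2
symbol=e low=1/3 high=1/2
symbol=a low=5/12 high=4/9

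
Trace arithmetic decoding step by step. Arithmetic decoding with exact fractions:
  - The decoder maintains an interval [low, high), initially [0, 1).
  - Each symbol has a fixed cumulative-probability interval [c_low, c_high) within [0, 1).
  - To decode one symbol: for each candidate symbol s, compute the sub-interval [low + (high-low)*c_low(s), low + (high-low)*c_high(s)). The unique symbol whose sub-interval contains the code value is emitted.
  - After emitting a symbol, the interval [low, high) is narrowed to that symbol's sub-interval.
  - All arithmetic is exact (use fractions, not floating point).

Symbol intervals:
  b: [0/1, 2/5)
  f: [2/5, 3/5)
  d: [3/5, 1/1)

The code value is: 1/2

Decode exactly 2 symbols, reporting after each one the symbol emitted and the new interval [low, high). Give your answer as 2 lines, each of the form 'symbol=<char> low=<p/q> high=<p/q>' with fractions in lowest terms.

Answer: symbol=f low=2/5 high=3/5
symbol=f low=12/25 high=13/25

Derivation:
Step 1: interval [0/1, 1/1), width = 1/1 - 0/1 = 1/1
  'b': [0/1 + 1/1*0/1, 0/1 + 1/1*2/5) = [0/1, 2/5)
  'f': [0/1 + 1/1*2/5, 0/1 + 1/1*3/5) = [2/5, 3/5) <- contains code 1/2
  'd': [0/1 + 1/1*3/5, 0/1 + 1/1*1/1) = [3/5, 1/1)
  emit 'f', narrow to [2/5, 3/5)
Step 2: interval [2/5, 3/5), width = 3/5 - 2/5 = 1/5
  'b': [2/5 + 1/5*0/1, 2/5 + 1/5*2/5) = [2/5, 12/25)
  'f': [2/5 + 1/5*2/5, 2/5 + 1/5*3/5) = [12/25, 13/25) <- contains code 1/2
  'd': [2/5 + 1/5*3/5, 2/5 + 1/5*1/1) = [13/25, 3/5)
  emit 'f', narrow to [12/25, 13/25)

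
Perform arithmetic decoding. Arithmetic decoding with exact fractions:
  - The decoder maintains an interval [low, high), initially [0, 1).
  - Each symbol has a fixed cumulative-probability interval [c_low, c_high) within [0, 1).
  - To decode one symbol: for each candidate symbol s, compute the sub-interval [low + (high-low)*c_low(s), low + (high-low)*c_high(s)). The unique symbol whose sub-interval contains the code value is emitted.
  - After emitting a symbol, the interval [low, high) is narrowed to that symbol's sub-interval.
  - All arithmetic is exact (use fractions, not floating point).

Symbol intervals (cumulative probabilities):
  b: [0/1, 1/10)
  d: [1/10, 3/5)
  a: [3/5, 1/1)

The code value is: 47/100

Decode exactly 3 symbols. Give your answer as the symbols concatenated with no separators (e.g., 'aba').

Answer: dad

Derivation:
Step 1: interval [0/1, 1/1), width = 1/1 - 0/1 = 1/1
  'b': [0/1 + 1/1*0/1, 0/1 + 1/1*1/10) = [0/1, 1/10)
  'd': [0/1 + 1/1*1/10, 0/1 + 1/1*3/5) = [1/10, 3/5) <- contains code 47/100
  'a': [0/1 + 1/1*3/5, 0/1 + 1/1*1/1) = [3/5, 1/1)
  emit 'd', narrow to [1/10, 3/5)
Step 2: interval [1/10, 3/5), width = 3/5 - 1/10 = 1/2
  'b': [1/10 + 1/2*0/1, 1/10 + 1/2*1/10) = [1/10, 3/20)
  'd': [1/10 + 1/2*1/10, 1/10 + 1/2*3/5) = [3/20, 2/5)
  'a': [1/10 + 1/2*3/5, 1/10 + 1/2*1/1) = [2/5, 3/5) <- contains code 47/100
  emit 'a', narrow to [2/5, 3/5)
Step 3: interval [2/5, 3/5), width = 3/5 - 2/5 = 1/5
  'b': [2/5 + 1/5*0/1, 2/5 + 1/5*1/10) = [2/5, 21/50)
  'd': [2/5 + 1/5*1/10, 2/5 + 1/5*3/5) = [21/50, 13/25) <- contains code 47/100
  'a': [2/5 + 1/5*3/5, 2/5 + 1/5*1/1) = [13/25, 3/5)
  emit 'd', narrow to [21/50, 13/25)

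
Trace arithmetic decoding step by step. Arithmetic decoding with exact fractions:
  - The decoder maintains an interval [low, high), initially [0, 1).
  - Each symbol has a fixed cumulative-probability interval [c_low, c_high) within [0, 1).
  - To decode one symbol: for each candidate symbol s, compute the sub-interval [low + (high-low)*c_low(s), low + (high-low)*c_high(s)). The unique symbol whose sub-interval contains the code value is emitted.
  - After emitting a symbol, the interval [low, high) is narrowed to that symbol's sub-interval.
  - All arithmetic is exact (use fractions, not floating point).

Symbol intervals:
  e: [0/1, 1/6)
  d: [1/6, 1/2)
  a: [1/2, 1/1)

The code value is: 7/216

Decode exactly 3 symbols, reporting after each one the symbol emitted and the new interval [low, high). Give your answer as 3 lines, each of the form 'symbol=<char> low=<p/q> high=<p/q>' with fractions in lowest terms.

Answer: symbol=e low=0/1 high=1/6
symbol=d low=1/36 high=1/12
symbol=e low=1/36 high=1/27

Derivation:
Step 1: interval [0/1, 1/1), width = 1/1 - 0/1 = 1/1
  'e': [0/1 + 1/1*0/1, 0/1 + 1/1*1/6) = [0/1, 1/6) <- contains code 7/216
  'd': [0/1 + 1/1*1/6, 0/1 + 1/1*1/2) = [1/6, 1/2)
  'a': [0/1 + 1/1*1/2, 0/1 + 1/1*1/1) = [1/2, 1/1)
  emit 'e', narrow to [0/1, 1/6)
Step 2: interval [0/1, 1/6), width = 1/6 - 0/1 = 1/6
  'e': [0/1 + 1/6*0/1, 0/1 + 1/6*1/6) = [0/1, 1/36)
  'd': [0/1 + 1/6*1/6, 0/1 + 1/6*1/2) = [1/36, 1/12) <- contains code 7/216
  'a': [0/1 + 1/6*1/2, 0/1 + 1/6*1/1) = [1/12, 1/6)
  emit 'd', narrow to [1/36, 1/12)
Step 3: interval [1/36, 1/12), width = 1/12 - 1/36 = 1/18
  'e': [1/36 + 1/18*0/1, 1/36 + 1/18*1/6) = [1/36, 1/27) <- contains code 7/216
  'd': [1/36 + 1/18*1/6, 1/36 + 1/18*1/2) = [1/27, 1/18)
  'a': [1/36 + 1/18*1/2, 1/36 + 1/18*1/1) = [1/18, 1/12)
  emit 'e', narrow to [1/36, 1/27)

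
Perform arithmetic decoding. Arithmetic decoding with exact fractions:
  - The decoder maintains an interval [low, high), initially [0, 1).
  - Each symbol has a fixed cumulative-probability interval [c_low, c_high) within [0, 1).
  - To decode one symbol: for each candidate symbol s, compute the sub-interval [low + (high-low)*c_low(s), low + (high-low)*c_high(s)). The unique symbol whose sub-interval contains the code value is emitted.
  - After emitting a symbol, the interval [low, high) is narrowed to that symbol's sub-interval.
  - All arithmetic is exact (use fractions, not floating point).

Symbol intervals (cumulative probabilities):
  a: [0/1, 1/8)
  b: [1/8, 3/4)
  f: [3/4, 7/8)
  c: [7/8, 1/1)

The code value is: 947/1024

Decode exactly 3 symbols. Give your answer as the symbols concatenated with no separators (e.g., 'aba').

Step 1: interval [0/1, 1/1), width = 1/1 - 0/1 = 1/1
  'a': [0/1 + 1/1*0/1, 0/1 + 1/1*1/8) = [0/1, 1/8)
  'b': [0/1 + 1/1*1/8, 0/1 + 1/1*3/4) = [1/8, 3/4)
  'f': [0/1 + 1/1*3/4, 0/1 + 1/1*7/8) = [3/4, 7/8)
  'c': [0/1 + 1/1*7/8, 0/1 + 1/1*1/1) = [7/8, 1/1) <- contains code 947/1024
  emit 'c', narrow to [7/8, 1/1)
Step 2: interval [7/8, 1/1), width = 1/1 - 7/8 = 1/8
  'a': [7/8 + 1/8*0/1, 7/8 + 1/8*1/8) = [7/8, 57/64)
  'b': [7/8 + 1/8*1/8, 7/8 + 1/8*3/4) = [57/64, 31/32) <- contains code 947/1024
  'f': [7/8 + 1/8*3/4, 7/8 + 1/8*7/8) = [31/32, 63/64)
  'c': [7/8 + 1/8*7/8, 7/8 + 1/8*1/1) = [63/64, 1/1)
  emit 'b', narrow to [57/64, 31/32)
Step 3: interval [57/64, 31/32), width = 31/32 - 57/64 = 5/64
  'a': [57/64 + 5/64*0/1, 57/64 + 5/64*1/8) = [57/64, 461/512)
  'b': [57/64 + 5/64*1/8, 57/64 + 5/64*3/4) = [461/512, 243/256) <- contains code 947/1024
  'f': [57/64 + 5/64*3/4, 57/64 + 5/64*7/8) = [243/256, 491/512)
  'c': [57/64 + 5/64*7/8, 57/64 + 5/64*1/1) = [491/512, 31/32)
  emit 'b', narrow to [461/512, 243/256)

Answer: cbb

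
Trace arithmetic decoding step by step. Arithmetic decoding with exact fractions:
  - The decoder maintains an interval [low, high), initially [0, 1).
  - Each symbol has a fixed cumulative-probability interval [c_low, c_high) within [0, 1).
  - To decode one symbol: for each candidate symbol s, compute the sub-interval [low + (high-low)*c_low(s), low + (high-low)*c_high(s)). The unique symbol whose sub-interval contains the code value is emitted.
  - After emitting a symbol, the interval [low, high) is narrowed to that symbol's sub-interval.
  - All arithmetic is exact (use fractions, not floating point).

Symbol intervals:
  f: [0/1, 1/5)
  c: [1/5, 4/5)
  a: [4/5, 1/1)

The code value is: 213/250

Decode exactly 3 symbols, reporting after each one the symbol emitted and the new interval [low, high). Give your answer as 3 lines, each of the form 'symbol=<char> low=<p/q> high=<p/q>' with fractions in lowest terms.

Answer: symbol=a low=4/5 high=1/1
symbol=c low=21/25 high=24/25
symbol=f low=21/25 high=108/125

Derivation:
Step 1: interval [0/1, 1/1), width = 1/1 - 0/1 = 1/1
  'f': [0/1 + 1/1*0/1, 0/1 + 1/1*1/5) = [0/1, 1/5)
  'c': [0/1 + 1/1*1/5, 0/1 + 1/1*4/5) = [1/5, 4/5)
  'a': [0/1 + 1/1*4/5, 0/1 + 1/1*1/1) = [4/5, 1/1) <- contains code 213/250
  emit 'a', narrow to [4/5, 1/1)
Step 2: interval [4/5, 1/1), width = 1/1 - 4/5 = 1/5
  'f': [4/5 + 1/5*0/1, 4/5 + 1/5*1/5) = [4/5, 21/25)
  'c': [4/5 + 1/5*1/5, 4/5 + 1/5*4/5) = [21/25, 24/25) <- contains code 213/250
  'a': [4/5 + 1/5*4/5, 4/5 + 1/5*1/1) = [24/25, 1/1)
  emit 'c', narrow to [21/25, 24/25)
Step 3: interval [21/25, 24/25), width = 24/25 - 21/25 = 3/25
  'f': [21/25 + 3/25*0/1, 21/25 + 3/25*1/5) = [21/25, 108/125) <- contains code 213/250
  'c': [21/25 + 3/25*1/5, 21/25 + 3/25*4/5) = [108/125, 117/125)
  'a': [21/25 + 3/25*4/5, 21/25 + 3/25*1/1) = [117/125, 24/25)
  emit 'f', narrow to [21/25, 108/125)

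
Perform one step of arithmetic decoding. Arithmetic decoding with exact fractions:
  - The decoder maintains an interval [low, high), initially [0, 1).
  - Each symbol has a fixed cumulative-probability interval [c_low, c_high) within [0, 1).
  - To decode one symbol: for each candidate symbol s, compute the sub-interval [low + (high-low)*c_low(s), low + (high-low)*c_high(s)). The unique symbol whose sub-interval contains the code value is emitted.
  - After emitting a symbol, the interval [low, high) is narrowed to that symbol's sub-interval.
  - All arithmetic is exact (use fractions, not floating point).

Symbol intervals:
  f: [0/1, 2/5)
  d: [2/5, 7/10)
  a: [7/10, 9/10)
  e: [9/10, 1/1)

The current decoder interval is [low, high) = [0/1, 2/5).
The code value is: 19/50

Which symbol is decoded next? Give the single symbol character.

Interval width = high − low = 2/5 − 0/1 = 2/5
Scaled code = (code − low) / width = (19/50 − 0/1) / 2/5 = 19/20
  f: [0/1, 2/5) 
  d: [2/5, 7/10) 
  a: [7/10, 9/10) 
  e: [9/10, 1/1) ← scaled code falls here ✓

Answer: e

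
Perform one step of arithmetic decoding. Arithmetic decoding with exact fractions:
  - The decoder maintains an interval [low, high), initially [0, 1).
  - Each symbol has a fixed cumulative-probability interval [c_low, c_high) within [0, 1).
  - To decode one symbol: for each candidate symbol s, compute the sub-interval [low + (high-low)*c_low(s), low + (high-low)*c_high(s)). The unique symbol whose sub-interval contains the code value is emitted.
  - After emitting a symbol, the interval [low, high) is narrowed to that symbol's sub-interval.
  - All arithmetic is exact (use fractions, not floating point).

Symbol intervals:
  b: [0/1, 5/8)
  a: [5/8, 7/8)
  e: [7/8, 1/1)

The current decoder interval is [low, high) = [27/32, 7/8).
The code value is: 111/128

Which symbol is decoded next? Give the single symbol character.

Interval width = high − low = 7/8 − 27/32 = 1/32
Scaled code = (code − low) / width = (111/128 − 27/32) / 1/32 = 3/4
  b: [0/1, 5/8) 
  a: [5/8, 7/8) ← scaled code falls here ✓
  e: [7/8, 1/1) 

Answer: a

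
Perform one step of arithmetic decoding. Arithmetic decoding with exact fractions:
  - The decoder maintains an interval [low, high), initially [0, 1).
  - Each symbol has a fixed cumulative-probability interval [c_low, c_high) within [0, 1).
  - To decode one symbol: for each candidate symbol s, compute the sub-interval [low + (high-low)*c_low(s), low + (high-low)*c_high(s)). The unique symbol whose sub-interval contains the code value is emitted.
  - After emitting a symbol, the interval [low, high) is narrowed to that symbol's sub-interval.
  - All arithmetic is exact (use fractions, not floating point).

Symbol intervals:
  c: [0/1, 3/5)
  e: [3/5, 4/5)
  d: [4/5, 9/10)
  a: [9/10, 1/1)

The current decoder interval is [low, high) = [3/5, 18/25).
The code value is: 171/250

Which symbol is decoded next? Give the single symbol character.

Answer: e

Derivation:
Interval width = high − low = 18/25 − 3/5 = 3/25
Scaled code = (code − low) / width = (171/250 − 3/5) / 3/25 = 7/10
  c: [0/1, 3/5) 
  e: [3/5, 4/5) ← scaled code falls here ✓
  d: [4/5, 9/10) 
  a: [9/10, 1/1) 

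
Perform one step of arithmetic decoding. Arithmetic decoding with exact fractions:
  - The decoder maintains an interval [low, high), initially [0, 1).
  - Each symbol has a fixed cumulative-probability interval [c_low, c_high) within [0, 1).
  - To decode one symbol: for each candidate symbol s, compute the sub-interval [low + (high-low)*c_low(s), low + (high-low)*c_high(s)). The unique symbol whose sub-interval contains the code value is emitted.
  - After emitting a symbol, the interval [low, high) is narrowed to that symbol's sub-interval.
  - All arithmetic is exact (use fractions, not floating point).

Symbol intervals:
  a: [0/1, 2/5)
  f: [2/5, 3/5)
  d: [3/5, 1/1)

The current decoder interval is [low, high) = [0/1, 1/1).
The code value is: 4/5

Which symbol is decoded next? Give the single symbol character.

Answer: d

Derivation:
Interval width = high − low = 1/1 − 0/1 = 1/1
Scaled code = (code − low) / width = (4/5 − 0/1) / 1/1 = 4/5
  a: [0/1, 2/5) 
  f: [2/5, 3/5) 
  d: [3/5, 1/1) ← scaled code falls here ✓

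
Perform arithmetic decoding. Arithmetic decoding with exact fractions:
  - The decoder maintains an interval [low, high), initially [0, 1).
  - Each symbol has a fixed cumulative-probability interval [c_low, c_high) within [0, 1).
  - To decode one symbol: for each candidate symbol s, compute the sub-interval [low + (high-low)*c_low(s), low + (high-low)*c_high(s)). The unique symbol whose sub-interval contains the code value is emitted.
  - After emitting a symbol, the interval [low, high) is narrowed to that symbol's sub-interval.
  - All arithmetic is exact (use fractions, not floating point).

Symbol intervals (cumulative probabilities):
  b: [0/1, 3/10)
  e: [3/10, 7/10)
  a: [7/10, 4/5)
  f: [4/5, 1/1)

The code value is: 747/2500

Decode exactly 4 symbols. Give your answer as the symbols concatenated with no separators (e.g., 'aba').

Answer: bfff

Derivation:
Step 1: interval [0/1, 1/1), width = 1/1 - 0/1 = 1/1
  'b': [0/1 + 1/1*0/1, 0/1 + 1/1*3/10) = [0/1, 3/10) <- contains code 747/2500
  'e': [0/1 + 1/1*3/10, 0/1 + 1/1*7/10) = [3/10, 7/10)
  'a': [0/1 + 1/1*7/10, 0/1 + 1/1*4/5) = [7/10, 4/5)
  'f': [0/1 + 1/1*4/5, 0/1 + 1/1*1/1) = [4/5, 1/1)
  emit 'b', narrow to [0/1, 3/10)
Step 2: interval [0/1, 3/10), width = 3/10 - 0/1 = 3/10
  'b': [0/1 + 3/10*0/1, 0/1 + 3/10*3/10) = [0/1, 9/100)
  'e': [0/1 + 3/10*3/10, 0/1 + 3/10*7/10) = [9/100, 21/100)
  'a': [0/1 + 3/10*7/10, 0/1 + 3/10*4/5) = [21/100, 6/25)
  'f': [0/1 + 3/10*4/5, 0/1 + 3/10*1/1) = [6/25, 3/10) <- contains code 747/2500
  emit 'f', narrow to [6/25, 3/10)
Step 3: interval [6/25, 3/10), width = 3/10 - 6/25 = 3/50
  'b': [6/25 + 3/50*0/1, 6/25 + 3/50*3/10) = [6/25, 129/500)
  'e': [6/25 + 3/50*3/10, 6/25 + 3/50*7/10) = [129/500, 141/500)
  'a': [6/25 + 3/50*7/10, 6/25 + 3/50*4/5) = [141/500, 36/125)
  'f': [6/25 + 3/50*4/5, 6/25 + 3/50*1/1) = [36/125, 3/10) <- contains code 747/2500
  emit 'f', narrow to [36/125, 3/10)
Step 4: interval [36/125, 3/10), width = 3/10 - 36/125 = 3/250
  'b': [36/125 + 3/250*0/1, 36/125 + 3/250*3/10) = [36/125, 729/2500)
  'e': [36/125 + 3/250*3/10, 36/125 + 3/250*7/10) = [729/2500, 741/2500)
  'a': [36/125 + 3/250*7/10, 36/125 + 3/250*4/5) = [741/2500, 186/625)
  'f': [36/125 + 3/250*4/5, 36/125 + 3/250*1/1) = [186/625, 3/10) <- contains code 747/2500
  emit 'f', narrow to [186/625, 3/10)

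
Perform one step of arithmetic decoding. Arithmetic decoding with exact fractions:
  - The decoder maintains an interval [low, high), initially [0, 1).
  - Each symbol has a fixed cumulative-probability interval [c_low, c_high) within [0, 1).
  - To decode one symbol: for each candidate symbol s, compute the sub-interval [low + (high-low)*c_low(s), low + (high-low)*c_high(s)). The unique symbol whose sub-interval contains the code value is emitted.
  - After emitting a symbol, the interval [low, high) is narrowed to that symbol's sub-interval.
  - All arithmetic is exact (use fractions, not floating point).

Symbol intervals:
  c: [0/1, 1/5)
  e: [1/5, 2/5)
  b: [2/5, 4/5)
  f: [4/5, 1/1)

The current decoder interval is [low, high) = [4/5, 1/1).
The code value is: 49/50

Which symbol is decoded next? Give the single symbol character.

Answer: f

Derivation:
Interval width = high − low = 1/1 − 4/5 = 1/5
Scaled code = (code − low) / width = (49/50 − 4/5) / 1/5 = 9/10
  c: [0/1, 1/5) 
  e: [1/5, 2/5) 
  b: [2/5, 4/5) 
  f: [4/5, 1/1) ← scaled code falls here ✓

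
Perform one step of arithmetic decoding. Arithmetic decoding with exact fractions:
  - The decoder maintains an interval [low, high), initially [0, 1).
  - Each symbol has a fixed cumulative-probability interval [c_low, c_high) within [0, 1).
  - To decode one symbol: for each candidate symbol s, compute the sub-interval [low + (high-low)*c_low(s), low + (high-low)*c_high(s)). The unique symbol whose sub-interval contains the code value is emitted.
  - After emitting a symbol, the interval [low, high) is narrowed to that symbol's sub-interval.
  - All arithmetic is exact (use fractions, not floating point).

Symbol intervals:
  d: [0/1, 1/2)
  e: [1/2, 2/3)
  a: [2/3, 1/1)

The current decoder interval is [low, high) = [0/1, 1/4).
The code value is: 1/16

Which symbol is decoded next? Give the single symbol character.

Interval width = high − low = 1/4 − 0/1 = 1/4
Scaled code = (code − low) / width = (1/16 − 0/1) / 1/4 = 1/4
  d: [0/1, 1/2) ← scaled code falls here ✓
  e: [1/2, 2/3) 
  a: [2/3, 1/1) 

Answer: d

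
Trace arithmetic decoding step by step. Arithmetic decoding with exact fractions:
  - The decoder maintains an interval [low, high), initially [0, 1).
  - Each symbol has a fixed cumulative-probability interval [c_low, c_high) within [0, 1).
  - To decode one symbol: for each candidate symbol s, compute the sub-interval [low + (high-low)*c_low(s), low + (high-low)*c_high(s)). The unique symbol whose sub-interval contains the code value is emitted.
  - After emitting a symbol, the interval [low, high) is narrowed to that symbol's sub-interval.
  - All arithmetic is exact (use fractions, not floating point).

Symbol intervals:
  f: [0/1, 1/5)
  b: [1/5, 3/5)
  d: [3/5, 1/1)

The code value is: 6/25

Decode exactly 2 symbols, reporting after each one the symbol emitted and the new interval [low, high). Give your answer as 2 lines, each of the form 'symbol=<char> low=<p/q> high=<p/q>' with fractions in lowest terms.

Answer: symbol=b low=1/5 high=3/5
symbol=f low=1/5 high=7/25

Derivation:
Step 1: interval [0/1, 1/1), width = 1/1 - 0/1 = 1/1
  'f': [0/1 + 1/1*0/1, 0/1 + 1/1*1/5) = [0/1, 1/5)
  'b': [0/1 + 1/1*1/5, 0/1 + 1/1*3/5) = [1/5, 3/5) <- contains code 6/25
  'd': [0/1 + 1/1*3/5, 0/1 + 1/1*1/1) = [3/5, 1/1)
  emit 'b', narrow to [1/5, 3/5)
Step 2: interval [1/5, 3/5), width = 3/5 - 1/5 = 2/5
  'f': [1/5 + 2/5*0/1, 1/5 + 2/5*1/5) = [1/5, 7/25) <- contains code 6/25
  'b': [1/5 + 2/5*1/5, 1/5 + 2/5*3/5) = [7/25, 11/25)
  'd': [1/5 + 2/5*3/5, 1/5 + 2/5*1/1) = [11/25, 3/5)
  emit 'f', narrow to [1/5, 7/25)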